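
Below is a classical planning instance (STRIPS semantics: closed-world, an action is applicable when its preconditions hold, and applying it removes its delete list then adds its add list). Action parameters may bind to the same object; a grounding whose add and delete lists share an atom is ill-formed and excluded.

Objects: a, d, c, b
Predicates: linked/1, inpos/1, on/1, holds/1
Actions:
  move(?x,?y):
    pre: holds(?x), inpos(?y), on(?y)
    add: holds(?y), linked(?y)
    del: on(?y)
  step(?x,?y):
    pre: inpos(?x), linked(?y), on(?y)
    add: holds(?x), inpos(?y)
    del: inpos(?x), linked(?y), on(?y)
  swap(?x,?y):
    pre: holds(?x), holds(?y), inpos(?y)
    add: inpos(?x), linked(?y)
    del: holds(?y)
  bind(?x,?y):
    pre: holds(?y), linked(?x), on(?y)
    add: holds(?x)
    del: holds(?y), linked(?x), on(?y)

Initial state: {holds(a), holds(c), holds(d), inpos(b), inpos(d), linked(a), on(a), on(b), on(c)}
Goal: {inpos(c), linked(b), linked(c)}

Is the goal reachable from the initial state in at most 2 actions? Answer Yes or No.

1. move(a,b)  →  {holds(a), holds(b), holds(c), holds(d), inpos(b), inpos(d), linked(a), linked(b), on(a), on(c)}
2. swap(c,d)  →  {holds(a), holds(b), holds(c), inpos(b), inpos(c), inpos(d), linked(a), linked(b), linked(d), on(a), on(c)}
3. move(a,c)  →  {holds(a), holds(b), holds(c), inpos(b), inpos(c), inpos(d), linked(a), linked(b), linked(c), linked(d), on(a)}
optimal plan length = 3; 3 > 2

No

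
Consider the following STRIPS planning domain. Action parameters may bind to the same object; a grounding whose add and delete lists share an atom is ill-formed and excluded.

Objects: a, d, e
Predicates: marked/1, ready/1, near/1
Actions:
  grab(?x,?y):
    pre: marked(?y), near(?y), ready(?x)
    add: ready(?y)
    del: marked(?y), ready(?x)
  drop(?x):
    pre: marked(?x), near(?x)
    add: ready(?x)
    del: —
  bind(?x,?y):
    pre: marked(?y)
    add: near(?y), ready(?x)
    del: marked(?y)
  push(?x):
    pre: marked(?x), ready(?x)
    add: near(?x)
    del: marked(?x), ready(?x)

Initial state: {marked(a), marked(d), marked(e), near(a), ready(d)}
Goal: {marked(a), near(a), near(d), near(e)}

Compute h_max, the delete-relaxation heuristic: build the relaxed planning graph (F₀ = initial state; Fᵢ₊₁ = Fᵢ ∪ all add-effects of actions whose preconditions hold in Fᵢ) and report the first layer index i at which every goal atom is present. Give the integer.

1

F0 = init (5 atoms)
F1 = F0 ∪ {near(d), near(e), ready(a), ready(e)}  (9 atoms)
goal ⊆ F1  ⇒  h_max = 1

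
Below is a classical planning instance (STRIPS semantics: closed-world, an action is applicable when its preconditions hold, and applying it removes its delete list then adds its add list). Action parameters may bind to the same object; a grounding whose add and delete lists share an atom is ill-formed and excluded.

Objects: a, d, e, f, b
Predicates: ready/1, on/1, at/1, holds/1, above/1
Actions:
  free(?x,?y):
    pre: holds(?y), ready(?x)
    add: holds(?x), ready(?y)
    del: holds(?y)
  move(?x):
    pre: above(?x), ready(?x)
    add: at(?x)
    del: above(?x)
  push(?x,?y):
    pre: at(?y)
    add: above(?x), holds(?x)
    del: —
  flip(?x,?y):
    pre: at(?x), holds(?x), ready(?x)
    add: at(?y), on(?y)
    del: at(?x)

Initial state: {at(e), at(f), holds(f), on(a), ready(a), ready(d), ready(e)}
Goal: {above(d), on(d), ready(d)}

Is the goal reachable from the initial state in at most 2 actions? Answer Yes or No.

1. free(e,f)  →  {at(e), at(f), holds(e), on(a), ready(a), ready(d), ready(e), ready(f)}
2. push(d,e)  →  {above(d), at(e), at(f), holds(d), holds(e), on(a), ready(a), ready(d), ready(e), ready(f)}
3. flip(e,d)  →  {above(d), at(d), at(f), holds(d), holds(e), on(a), on(d), ready(a), ready(d), ready(e), ready(f)}
optimal plan length = 3; 3 > 2

No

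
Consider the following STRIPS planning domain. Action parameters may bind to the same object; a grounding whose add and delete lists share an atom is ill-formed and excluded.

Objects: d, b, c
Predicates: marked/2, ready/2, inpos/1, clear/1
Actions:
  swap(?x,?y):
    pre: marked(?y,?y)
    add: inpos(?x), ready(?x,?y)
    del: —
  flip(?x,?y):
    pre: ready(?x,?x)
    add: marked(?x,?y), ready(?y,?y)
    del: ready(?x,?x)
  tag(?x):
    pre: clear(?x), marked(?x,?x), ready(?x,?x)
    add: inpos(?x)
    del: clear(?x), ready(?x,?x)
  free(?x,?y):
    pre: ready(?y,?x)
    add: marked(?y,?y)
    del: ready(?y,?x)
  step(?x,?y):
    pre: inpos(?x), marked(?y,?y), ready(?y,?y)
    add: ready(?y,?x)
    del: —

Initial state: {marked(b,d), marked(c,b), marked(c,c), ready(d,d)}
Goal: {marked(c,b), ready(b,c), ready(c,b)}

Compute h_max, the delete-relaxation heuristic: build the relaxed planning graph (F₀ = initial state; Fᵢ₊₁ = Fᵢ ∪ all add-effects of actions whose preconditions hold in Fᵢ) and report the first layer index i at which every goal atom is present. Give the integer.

2

F0 = init (4 atoms)
F1 = F0 ∪ {inpos(b), inpos(c), inpos(d), marked(d,b), marked(d,c), marked(d,d), ready(b,b), ready(b,c), ready(c,c), ready(d,c)}  (14 atoms)
F2 = F1 ∪ {marked(b,b), marked(b,c), marked(c,d), ready(b,d), ready(c,b), ready(c,d), ready(d,b)}  (21 atoms)
goal ⊆ F2  ⇒  h_max = 2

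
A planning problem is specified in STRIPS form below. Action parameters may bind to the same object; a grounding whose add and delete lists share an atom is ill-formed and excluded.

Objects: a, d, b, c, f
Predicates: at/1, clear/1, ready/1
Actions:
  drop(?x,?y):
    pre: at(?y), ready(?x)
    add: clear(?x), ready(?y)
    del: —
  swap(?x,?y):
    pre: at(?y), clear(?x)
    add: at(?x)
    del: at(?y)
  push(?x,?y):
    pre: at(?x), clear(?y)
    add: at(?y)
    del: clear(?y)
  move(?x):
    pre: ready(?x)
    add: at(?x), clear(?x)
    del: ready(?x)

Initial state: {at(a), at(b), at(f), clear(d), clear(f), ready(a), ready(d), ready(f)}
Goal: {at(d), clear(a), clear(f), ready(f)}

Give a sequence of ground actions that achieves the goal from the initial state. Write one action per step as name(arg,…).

drop(a,a); swap(d,a)

1. drop(a,a)  →  {at(a), at(b), at(f), clear(a), clear(d), clear(f), ready(a), ready(d), ready(f)}
2. swap(d,a)  →  {at(b), at(d), at(f), clear(a), clear(d), clear(f), ready(a), ready(d), ready(f)}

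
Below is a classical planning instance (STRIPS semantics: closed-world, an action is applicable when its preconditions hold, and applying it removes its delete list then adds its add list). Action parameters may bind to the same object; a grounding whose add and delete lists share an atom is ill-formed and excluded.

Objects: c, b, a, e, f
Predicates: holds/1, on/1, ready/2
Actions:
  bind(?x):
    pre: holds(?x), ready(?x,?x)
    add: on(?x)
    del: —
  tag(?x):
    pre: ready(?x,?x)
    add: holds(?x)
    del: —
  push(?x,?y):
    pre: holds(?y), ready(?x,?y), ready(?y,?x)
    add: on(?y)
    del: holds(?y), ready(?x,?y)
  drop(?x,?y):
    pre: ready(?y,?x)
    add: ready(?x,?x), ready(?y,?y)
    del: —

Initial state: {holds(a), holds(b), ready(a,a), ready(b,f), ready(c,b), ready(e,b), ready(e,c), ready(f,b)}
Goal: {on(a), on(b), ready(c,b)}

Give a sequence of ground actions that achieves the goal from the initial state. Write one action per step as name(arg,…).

bind(a); push(f,b)

1. bind(a)  →  {holds(a), holds(b), on(a), ready(a,a), ready(b,f), ready(c,b), ready(e,b), ready(e,c), ready(f,b)}
2. push(f,b)  →  {holds(a), on(a), on(b), ready(a,a), ready(b,f), ready(c,b), ready(e,b), ready(e,c)}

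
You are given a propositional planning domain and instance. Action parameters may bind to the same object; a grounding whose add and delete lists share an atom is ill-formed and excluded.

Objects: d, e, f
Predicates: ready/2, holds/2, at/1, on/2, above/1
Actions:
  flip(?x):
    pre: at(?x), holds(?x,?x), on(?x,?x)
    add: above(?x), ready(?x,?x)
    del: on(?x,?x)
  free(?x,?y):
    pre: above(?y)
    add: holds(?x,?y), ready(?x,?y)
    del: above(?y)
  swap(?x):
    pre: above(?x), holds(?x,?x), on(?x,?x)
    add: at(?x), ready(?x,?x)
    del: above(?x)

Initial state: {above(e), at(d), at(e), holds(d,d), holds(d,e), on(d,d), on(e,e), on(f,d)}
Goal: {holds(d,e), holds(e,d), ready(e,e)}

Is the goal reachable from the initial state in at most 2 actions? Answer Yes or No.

No

1. flip(d)  →  {above(d), above(e), at(d), at(e), holds(d,d), holds(d,e), on(e,e), on(f,d), ready(d,d)}
2. free(e,d)  →  {above(e), at(d), at(e), holds(d,d), holds(d,e), holds(e,d), on(e,e), on(f,d), ready(d,d), ready(e,d)}
3. free(e,e)  →  {at(d), at(e), holds(d,d), holds(d,e), holds(e,d), holds(e,e), on(e,e), on(f,d), ready(d,d), ready(e,d), ready(e,e)}
optimal plan length = 3; 3 > 2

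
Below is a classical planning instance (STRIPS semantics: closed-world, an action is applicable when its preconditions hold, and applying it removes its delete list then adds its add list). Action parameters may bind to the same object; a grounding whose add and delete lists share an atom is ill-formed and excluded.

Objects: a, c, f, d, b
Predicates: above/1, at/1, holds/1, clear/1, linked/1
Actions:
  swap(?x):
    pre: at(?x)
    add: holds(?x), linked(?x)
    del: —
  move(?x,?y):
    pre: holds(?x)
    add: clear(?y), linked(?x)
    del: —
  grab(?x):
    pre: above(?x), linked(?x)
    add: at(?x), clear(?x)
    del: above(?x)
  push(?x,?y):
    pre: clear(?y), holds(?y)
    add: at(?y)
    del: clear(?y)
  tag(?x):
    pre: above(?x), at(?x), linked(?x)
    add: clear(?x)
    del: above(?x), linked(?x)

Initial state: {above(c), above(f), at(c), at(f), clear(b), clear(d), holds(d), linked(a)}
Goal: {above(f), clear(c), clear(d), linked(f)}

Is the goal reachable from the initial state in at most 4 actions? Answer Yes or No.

1. swap(f)  →  {above(c), above(f), at(c), at(f), clear(b), clear(d), holds(d), holds(f), linked(a), linked(f)}
2. move(f,c)  →  {above(c), above(f), at(c), at(f), clear(b), clear(c), clear(d), holds(d), holds(f), linked(a), linked(f)}
optimal plan length = 2; 2 ≤ 4

Yes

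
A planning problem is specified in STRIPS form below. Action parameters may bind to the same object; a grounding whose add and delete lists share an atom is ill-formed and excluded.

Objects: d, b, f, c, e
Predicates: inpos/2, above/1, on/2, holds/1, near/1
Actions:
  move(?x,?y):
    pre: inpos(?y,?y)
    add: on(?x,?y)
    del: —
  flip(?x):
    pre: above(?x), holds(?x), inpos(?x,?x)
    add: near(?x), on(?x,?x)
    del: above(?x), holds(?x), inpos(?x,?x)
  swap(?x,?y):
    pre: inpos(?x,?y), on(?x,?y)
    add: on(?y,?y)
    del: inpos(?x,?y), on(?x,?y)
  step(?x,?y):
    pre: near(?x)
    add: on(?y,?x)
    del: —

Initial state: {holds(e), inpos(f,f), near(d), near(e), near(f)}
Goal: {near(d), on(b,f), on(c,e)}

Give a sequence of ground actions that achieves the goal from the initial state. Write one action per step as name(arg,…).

1. move(b,f)  →  {holds(e), inpos(f,f), near(d), near(e), near(f), on(b,f)}
2. step(e,c)  →  {holds(e), inpos(f,f), near(d), near(e), near(f), on(b,f), on(c,e)}

move(b,f); step(e,c)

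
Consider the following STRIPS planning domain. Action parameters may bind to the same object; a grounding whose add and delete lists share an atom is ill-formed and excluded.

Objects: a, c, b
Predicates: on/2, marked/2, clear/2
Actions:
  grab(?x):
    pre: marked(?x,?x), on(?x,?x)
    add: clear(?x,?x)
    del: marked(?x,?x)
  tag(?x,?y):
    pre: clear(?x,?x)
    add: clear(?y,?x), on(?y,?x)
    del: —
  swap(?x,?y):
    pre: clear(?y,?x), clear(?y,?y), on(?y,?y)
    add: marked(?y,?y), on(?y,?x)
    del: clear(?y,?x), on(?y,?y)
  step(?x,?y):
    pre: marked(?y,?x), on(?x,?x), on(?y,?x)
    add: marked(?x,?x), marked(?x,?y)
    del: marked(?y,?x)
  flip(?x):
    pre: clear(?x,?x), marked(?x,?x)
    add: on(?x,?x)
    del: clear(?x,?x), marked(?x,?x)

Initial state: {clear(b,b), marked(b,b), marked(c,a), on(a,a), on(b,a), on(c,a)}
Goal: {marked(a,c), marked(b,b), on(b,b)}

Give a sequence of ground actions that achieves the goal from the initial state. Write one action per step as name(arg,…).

1. tag(b,b)  →  {clear(b,b), marked(b,b), marked(c,a), on(a,a), on(b,a), on(b,b), on(c,a)}
2. step(a,c)  →  {clear(b,b), marked(a,a), marked(a,c), marked(b,b), on(a,a), on(b,a), on(b,b), on(c,a)}

tag(b,b); step(a,c)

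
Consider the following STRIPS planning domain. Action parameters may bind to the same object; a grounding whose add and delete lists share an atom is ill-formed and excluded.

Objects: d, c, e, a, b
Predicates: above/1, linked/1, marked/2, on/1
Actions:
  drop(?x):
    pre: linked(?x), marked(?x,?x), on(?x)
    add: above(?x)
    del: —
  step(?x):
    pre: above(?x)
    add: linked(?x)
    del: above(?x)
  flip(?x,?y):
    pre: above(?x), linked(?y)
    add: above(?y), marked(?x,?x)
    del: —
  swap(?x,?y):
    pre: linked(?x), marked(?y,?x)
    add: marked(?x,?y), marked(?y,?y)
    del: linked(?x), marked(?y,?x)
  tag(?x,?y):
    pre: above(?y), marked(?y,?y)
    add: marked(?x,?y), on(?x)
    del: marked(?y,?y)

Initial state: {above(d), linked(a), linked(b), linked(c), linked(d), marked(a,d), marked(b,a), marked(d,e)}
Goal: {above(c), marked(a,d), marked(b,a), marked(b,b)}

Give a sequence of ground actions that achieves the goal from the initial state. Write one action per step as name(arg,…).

1. flip(d,b)  →  {above(b), above(d), linked(a), linked(b), linked(c), linked(d), marked(a,d), marked(b,a), marked(d,d), marked(d,e)}
2. flip(b,c)  →  {above(b), above(c), above(d), linked(a), linked(b), linked(c), linked(d), marked(a,d), marked(b,a), marked(b,b), marked(d,d), marked(d,e)}

flip(d,b); flip(b,c)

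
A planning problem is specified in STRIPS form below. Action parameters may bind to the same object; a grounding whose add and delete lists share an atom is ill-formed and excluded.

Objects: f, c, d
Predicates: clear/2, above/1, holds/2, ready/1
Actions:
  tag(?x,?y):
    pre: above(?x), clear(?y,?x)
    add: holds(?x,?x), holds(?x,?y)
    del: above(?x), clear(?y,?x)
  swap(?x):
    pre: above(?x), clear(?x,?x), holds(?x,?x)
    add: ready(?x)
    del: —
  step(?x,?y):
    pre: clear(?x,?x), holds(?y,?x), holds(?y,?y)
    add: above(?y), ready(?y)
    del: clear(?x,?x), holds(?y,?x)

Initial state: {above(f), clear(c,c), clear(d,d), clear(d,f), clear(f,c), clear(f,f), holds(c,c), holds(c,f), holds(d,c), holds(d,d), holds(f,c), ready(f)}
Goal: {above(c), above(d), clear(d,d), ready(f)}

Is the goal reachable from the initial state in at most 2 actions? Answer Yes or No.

Yes

1. step(f,c)  →  {above(c), above(f), clear(c,c), clear(d,d), clear(d,f), clear(f,c), holds(c,c), holds(d,c), holds(d,d), holds(f,c), ready(c), ready(f)}
2. step(c,d)  →  {above(c), above(d), above(f), clear(d,d), clear(d,f), clear(f,c), holds(c,c), holds(d,d), holds(f,c), ready(c), ready(d), ready(f)}
optimal plan length = 2; 2 ≤ 2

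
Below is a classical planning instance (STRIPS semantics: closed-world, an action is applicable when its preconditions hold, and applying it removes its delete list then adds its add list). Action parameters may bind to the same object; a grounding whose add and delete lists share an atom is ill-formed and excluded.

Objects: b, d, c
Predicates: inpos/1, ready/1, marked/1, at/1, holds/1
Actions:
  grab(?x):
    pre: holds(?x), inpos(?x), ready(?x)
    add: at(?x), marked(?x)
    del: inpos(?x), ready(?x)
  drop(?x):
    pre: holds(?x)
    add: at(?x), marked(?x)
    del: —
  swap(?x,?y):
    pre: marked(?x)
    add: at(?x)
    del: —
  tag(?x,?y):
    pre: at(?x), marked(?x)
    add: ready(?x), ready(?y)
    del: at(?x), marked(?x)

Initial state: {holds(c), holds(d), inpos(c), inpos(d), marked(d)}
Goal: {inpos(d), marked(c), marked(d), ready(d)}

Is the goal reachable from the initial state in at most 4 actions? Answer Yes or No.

1. drop(c)  →  {at(c), holds(c), holds(d), inpos(c), inpos(d), marked(c), marked(d)}
2. tag(c,d)  →  {holds(c), holds(d), inpos(c), inpos(d), marked(d), ready(c), ready(d)}
3. grab(c)  →  {at(c), holds(c), holds(d), inpos(d), marked(c), marked(d), ready(d)}
optimal plan length = 3; 3 ≤ 4

Yes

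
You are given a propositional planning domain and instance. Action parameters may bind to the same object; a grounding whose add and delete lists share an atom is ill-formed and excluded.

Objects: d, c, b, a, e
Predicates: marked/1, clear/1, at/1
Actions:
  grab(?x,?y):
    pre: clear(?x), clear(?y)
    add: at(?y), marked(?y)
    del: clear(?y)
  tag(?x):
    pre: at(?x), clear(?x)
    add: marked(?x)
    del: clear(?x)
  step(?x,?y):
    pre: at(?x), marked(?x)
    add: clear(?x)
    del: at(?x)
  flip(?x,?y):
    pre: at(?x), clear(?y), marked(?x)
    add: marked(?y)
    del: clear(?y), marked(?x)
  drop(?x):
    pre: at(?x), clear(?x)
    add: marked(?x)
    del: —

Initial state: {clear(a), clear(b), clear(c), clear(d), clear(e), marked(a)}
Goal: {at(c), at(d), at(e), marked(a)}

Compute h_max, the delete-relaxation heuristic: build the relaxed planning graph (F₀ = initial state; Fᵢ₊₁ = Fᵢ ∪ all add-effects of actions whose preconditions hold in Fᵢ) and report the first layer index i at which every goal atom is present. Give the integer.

1

F0 = init (6 atoms)
F1 = F0 ∪ {at(a), at(b), at(c), at(d), at(e), marked(b), marked(c), marked(d), marked(e)}  (15 atoms)
goal ⊆ F1  ⇒  h_max = 1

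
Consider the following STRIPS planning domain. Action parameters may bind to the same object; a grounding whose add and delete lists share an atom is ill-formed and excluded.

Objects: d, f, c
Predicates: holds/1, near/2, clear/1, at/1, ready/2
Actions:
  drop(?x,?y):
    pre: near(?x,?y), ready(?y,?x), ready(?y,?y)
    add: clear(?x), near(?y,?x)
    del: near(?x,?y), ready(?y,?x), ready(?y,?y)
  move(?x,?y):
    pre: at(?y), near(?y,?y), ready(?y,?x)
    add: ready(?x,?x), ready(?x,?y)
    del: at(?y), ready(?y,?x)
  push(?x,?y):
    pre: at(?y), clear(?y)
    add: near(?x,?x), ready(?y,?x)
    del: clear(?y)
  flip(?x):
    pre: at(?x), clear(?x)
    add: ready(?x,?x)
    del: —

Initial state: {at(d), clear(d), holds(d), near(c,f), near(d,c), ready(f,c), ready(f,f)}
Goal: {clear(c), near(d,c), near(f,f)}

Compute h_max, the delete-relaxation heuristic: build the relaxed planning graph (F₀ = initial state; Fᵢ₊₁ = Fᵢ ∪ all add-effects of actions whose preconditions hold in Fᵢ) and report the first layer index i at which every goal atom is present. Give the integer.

1

F0 = init (7 atoms)
F1 = F0 ∪ {clear(c), near(c,c), near(d,d), near(f,c), near(f,f), ready(d,c), ready(d,d), ready(d,f)}  (15 atoms)
goal ⊆ F1  ⇒  h_max = 1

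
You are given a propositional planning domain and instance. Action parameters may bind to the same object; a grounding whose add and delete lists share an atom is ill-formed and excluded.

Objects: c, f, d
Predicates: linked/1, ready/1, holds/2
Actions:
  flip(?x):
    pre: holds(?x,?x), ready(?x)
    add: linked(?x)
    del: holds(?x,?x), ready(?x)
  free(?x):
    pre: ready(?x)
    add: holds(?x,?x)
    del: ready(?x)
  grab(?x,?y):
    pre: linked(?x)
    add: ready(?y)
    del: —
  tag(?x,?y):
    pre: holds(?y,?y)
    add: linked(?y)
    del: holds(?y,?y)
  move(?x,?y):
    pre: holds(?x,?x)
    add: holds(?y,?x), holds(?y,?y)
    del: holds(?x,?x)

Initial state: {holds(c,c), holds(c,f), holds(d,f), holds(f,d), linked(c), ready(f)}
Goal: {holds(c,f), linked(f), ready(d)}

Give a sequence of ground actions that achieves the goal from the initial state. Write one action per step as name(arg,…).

1. free(f)  →  {holds(c,c), holds(c,f), holds(d,f), holds(f,d), holds(f,f), linked(c)}
2. grab(c,d)  →  {holds(c,c), holds(c,f), holds(d,f), holds(f,d), holds(f,f), linked(c), ready(d)}
3. tag(c,f)  →  {holds(c,c), holds(c,f), holds(d,f), holds(f,d), linked(c), linked(f), ready(d)}

free(f); grab(c,d); tag(c,f)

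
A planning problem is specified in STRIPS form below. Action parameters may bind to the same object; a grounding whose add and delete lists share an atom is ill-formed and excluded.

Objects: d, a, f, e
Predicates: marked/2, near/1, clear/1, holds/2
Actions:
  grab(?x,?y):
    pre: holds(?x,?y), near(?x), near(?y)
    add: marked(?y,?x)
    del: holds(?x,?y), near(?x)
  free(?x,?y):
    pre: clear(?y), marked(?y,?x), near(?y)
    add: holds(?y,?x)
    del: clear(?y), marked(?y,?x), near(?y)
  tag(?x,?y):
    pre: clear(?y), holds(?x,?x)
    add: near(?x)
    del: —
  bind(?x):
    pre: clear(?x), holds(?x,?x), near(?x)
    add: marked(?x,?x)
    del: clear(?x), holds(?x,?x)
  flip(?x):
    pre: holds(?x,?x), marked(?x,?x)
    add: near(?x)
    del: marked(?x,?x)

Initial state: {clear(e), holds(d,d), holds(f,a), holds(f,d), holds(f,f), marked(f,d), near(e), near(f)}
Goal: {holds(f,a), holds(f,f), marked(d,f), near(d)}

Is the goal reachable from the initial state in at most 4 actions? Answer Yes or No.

Yes

1. tag(d,e)  →  {clear(e), holds(d,d), holds(f,a), holds(f,d), holds(f,f), marked(f,d), near(d), near(e), near(f)}
2. grab(f,d)  →  {clear(e), holds(d,d), holds(f,a), holds(f,f), marked(d,f), marked(f,d), near(d), near(e)}
optimal plan length = 2; 2 ≤ 4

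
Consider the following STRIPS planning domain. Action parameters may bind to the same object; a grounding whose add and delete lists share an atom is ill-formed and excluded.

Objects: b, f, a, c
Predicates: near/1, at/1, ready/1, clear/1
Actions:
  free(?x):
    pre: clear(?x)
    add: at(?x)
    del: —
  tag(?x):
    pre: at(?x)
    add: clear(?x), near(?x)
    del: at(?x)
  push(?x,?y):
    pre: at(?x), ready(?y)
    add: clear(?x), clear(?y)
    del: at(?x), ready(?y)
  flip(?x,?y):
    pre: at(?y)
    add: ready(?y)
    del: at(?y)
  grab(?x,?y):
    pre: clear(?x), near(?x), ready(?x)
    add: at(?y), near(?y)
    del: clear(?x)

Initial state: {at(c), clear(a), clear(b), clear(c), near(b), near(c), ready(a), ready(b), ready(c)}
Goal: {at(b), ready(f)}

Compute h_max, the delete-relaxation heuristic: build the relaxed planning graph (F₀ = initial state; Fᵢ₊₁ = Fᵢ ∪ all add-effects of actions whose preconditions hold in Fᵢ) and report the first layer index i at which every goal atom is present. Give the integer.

2

F0 = init (9 atoms)
F1 = F0 ∪ {at(a), at(b), at(f), near(a), near(f)}  (14 atoms)
F2 = F1 ∪ {clear(f), ready(f)}  (16 atoms)
goal ⊆ F2  ⇒  h_max = 2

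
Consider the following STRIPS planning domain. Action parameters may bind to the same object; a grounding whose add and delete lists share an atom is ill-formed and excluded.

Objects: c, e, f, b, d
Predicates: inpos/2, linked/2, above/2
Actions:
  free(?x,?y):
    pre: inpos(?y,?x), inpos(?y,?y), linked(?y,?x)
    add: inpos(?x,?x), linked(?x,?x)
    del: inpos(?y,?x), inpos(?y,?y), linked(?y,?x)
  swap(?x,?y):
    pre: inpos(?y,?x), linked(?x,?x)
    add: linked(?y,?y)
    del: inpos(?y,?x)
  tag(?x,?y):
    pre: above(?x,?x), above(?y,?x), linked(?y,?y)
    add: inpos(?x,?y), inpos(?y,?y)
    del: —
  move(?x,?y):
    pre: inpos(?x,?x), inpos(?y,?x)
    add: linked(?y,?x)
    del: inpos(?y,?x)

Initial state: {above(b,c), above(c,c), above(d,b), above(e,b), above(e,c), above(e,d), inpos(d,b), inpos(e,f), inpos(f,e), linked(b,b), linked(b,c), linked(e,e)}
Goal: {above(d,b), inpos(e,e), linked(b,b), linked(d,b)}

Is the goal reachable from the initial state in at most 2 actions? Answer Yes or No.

1. tag(c,e)  →  {above(b,c), above(c,c), above(d,b), above(e,b), above(e,c), above(e,d), inpos(c,e), inpos(d,b), inpos(e,e), inpos(e,f), inpos(f,e), linked(b,b), linked(b,c), linked(e,e)}
2. tag(c,b)  →  {above(b,c), above(c,c), above(d,b), above(e,b), above(e,c), above(e,d), inpos(b,b), inpos(c,b), inpos(c,e), inpos(d,b), inpos(e,e), inpos(e,f), inpos(f,e), linked(b,b), linked(b,c), linked(e,e)}
3. move(b,d)  →  {above(b,c), above(c,c), above(d,b), above(e,b), above(e,c), above(e,d), inpos(b,b), inpos(c,b), inpos(c,e), inpos(e,e), inpos(e,f), inpos(f,e), linked(b,b), linked(b,c), linked(d,b), linked(e,e)}
optimal plan length = 3; 3 > 2

No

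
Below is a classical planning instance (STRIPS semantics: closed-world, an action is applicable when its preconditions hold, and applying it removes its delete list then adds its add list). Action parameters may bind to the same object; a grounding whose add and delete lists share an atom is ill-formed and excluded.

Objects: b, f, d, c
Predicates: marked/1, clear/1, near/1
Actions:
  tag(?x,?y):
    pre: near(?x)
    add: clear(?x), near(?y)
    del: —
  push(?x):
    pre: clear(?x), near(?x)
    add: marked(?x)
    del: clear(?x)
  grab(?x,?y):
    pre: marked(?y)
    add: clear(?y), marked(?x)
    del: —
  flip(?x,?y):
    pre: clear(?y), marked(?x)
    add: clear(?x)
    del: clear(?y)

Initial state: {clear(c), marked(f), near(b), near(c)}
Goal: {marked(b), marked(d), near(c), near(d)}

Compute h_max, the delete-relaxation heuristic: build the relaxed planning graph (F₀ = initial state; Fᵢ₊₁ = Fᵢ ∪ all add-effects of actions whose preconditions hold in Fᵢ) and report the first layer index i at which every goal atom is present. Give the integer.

F0 = init (4 atoms)
F1 = F0 ∪ {clear(b), clear(f), marked(b), marked(c), marked(d), near(d), near(f)}  (11 atoms)
goal ⊆ F1  ⇒  h_max = 1

1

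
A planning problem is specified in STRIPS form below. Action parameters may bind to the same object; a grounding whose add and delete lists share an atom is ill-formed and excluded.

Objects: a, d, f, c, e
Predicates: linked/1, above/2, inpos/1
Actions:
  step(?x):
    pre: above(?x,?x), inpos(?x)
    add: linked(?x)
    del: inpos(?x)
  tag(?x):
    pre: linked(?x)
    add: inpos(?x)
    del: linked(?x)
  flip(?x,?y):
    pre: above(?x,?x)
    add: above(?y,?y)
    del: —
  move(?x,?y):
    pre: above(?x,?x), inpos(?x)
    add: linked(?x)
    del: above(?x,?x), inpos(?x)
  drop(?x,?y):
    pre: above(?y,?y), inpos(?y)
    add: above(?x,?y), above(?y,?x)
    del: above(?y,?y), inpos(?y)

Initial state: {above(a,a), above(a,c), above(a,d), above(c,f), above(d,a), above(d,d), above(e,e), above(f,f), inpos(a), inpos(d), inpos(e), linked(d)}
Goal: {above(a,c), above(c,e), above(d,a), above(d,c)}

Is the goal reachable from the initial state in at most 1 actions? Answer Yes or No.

No

1. drop(c,d)  →  {above(a,a), above(a,c), above(a,d), above(c,d), above(c,f), above(d,a), above(d,c), above(e,e), above(f,f), inpos(a), inpos(e), linked(d)}
2. drop(c,e)  →  {above(a,a), above(a,c), above(a,d), above(c,d), above(c,e), above(c,f), above(d,a), above(d,c), above(e,c), above(f,f), inpos(a), linked(d)}
optimal plan length = 2; 2 > 1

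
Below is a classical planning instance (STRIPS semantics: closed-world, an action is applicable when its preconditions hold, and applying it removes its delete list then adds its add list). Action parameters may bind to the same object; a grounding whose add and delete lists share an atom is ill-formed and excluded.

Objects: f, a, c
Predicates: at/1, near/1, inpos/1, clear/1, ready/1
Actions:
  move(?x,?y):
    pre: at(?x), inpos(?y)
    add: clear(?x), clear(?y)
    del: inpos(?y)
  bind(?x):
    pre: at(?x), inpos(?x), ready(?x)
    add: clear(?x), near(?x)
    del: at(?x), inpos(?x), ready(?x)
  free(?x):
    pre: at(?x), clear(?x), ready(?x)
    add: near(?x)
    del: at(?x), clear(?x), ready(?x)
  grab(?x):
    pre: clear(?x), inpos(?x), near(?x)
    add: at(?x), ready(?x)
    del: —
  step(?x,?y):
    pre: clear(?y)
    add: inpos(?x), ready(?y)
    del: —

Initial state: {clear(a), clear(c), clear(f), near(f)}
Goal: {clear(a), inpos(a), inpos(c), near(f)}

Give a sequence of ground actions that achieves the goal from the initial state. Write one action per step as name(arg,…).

step(a,f); step(c,f)

1. step(a,f)  →  {clear(a), clear(c), clear(f), inpos(a), near(f), ready(f)}
2. step(c,f)  →  {clear(a), clear(c), clear(f), inpos(a), inpos(c), near(f), ready(f)}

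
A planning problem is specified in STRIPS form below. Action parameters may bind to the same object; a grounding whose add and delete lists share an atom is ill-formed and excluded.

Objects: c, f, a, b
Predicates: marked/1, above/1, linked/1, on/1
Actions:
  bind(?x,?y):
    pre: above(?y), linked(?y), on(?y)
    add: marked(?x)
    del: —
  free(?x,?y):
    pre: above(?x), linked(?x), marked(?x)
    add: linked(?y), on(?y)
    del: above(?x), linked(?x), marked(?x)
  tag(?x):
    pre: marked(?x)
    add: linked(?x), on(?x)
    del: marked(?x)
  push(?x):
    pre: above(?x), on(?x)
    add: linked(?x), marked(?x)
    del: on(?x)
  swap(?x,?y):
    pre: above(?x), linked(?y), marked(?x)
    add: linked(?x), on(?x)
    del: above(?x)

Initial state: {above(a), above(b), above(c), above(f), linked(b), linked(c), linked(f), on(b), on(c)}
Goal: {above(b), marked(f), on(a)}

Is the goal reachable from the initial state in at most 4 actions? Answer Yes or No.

1. bind(c,c)  →  {above(a), above(b), above(c), above(f), linked(b), linked(c), linked(f), marked(c), on(b), on(c)}
2. bind(f,c)  →  {above(a), above(b), above(c), above(f), linked(b), linked(c), linked(f), marked(c), marked(f), on(b), on(c)}
3. free(c,a)  →  {above(a), above(b), above(f), linked(a), linked(b), linked(f), marked(f), on(a), on(b), on(c)}
optimal plan length = 3; 3 ≤ 4

Yes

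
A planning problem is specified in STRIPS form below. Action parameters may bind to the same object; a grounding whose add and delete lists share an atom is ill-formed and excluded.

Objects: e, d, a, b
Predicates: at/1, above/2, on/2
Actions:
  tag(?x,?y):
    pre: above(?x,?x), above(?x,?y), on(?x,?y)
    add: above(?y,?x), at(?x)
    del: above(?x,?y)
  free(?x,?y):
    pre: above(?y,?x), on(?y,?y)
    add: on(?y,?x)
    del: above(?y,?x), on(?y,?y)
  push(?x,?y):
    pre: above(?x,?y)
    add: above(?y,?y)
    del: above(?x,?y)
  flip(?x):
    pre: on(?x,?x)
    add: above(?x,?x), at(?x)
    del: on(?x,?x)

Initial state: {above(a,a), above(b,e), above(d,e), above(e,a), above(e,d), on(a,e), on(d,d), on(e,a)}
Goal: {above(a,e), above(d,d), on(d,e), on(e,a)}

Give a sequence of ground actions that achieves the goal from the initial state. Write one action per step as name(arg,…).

1. free(e,d)  →  {above(a,a), above(b,e), above(e,a), above(e,d), on(a,e), on(d,e), on(e,a)}
2. push(e,d)  →  {above(a,a), above(b,e), above(d,d), above(e,a), on(a,e), on(d,e), on(e,a)}
3. push(b,e)  →  {above(a,a), above(d,d), above(e,a), above(e,e), on(a,e), on(d,e), on(e,a)}
4. tag(e,a)  →  {above(a,a), above(a,e), above(d,d), above(e,e), at(e), on(a,e), on(d,e), on(e,a)}

free(e,d); push(e,d); push(b,e); tag(e,a)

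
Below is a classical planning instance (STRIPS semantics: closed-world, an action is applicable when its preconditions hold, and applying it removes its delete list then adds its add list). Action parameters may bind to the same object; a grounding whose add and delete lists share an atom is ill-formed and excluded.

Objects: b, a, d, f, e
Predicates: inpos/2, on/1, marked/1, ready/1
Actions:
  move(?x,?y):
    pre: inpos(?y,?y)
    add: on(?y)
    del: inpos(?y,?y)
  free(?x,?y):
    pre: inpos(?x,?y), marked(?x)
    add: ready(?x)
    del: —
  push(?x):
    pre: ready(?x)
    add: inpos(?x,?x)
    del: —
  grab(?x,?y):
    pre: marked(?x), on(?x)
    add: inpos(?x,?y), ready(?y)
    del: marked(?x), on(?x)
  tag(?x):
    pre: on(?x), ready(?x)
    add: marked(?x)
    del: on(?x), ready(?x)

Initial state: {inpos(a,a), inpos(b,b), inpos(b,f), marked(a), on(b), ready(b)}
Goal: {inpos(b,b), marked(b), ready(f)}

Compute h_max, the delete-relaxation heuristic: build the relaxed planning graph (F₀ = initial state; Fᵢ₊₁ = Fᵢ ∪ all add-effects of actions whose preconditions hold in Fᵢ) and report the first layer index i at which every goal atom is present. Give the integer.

2

F0 = init (6 atoms)
F1 = F0 ∪ {marked(b), on(a), ready(a)}  (9 atoms)
F2 = F1 ∪ {inpos(a,b), inpos(a,d), inpos(a,e), inpos(a,f), inpos(b,a), inpos(b,d), inpos(b,e), ready(d), ready(e), ready(f)}  (19 atoms)
goal ⊆ F2  ⇒  h_max = 2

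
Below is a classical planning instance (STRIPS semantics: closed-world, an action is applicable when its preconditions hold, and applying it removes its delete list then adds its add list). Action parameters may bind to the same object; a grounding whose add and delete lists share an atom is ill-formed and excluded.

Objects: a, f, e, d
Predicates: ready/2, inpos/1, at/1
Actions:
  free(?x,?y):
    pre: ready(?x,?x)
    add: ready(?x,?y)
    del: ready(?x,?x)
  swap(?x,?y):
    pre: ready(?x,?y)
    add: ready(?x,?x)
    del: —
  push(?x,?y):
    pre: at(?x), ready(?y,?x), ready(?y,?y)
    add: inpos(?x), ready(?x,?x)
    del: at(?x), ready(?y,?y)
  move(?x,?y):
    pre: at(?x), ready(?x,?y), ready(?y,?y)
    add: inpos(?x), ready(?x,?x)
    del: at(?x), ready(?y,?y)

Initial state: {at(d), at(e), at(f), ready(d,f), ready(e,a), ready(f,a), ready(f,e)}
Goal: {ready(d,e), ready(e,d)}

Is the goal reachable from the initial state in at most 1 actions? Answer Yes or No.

1. swap(e,a)  →  {at(d), at(e), at(f), ready(d,f), ready(e,a), ready(e,e), ready(f,a), ready(f,e)}
2. free(e,d)  →  {at(d), at(e), at(f), ready(d,f), ready(e,a), ready(e,d), ready(f,a), ready(f,e)}
3. swap(d,f)  →  {at(d), at(e), at(f), ready(d,d), ready(d,f), ready(e,a), ready(e,d), ready(f,a), ready(f,e)}
4. free(d,e)  →  {at(d), at(e), at(f), ready(d,e), ready(d,f), ready(e,a), ready(e,d), ready(f,a), ready(f,e)}
optimal plan length = 4; 4 > 1

No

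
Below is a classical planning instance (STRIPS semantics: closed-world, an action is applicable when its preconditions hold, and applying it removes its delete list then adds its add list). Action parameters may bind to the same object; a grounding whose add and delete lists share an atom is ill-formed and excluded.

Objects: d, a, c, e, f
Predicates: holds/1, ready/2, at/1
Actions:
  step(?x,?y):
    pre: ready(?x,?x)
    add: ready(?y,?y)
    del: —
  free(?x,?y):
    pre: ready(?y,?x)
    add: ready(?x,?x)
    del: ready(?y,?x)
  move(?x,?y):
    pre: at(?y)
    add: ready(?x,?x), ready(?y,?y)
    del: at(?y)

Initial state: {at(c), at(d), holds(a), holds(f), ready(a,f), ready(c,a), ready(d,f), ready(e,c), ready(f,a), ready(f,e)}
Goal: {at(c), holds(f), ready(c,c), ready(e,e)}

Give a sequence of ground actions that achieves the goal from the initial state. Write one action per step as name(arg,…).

1. free(c,e)  →  {at(c), at(d), holds(a), holds(f), ready(a,f), ready(c,a), ready(c,c), ready(d,f), ready(f,a), ready(f,e)}
2. step(c,e)  →  {at(c), at(d), holds(a), holds(f), ready(a,f), ready(c,a), ready(c,c), ready(d,f), ready(e,e), ready(f,a), ready(f,e)}

free(c,e); step(c,e)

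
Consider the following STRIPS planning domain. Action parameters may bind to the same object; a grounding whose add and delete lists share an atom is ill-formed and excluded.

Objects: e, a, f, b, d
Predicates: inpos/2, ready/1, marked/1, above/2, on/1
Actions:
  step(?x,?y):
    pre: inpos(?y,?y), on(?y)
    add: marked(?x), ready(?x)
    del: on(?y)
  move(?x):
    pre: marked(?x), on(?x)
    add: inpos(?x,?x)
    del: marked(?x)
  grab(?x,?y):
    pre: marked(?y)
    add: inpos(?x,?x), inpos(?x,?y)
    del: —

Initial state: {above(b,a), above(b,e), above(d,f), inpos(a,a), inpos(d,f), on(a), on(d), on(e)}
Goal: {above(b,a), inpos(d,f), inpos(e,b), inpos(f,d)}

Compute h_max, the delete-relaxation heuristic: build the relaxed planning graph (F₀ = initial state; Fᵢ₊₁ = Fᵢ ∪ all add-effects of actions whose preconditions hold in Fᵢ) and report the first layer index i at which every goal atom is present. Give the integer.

2

F0 = init (8 atoms)
F1 = F0 ∪ {marked(a), marked(b), marked(d), marked(e), marked(f), ready(a), ready(b), ready(d), ready(e), ready(f)}  (18 atoms)
F2 = F1 ∪ {inpos(a,b), inpos(a,d), inpos(a,e), inpos(a,f), inpos(b,a), inpos(b,b), inpos(b,d), inpos(b,e), inpos(b,f), inpos(d,a), inpos(d,b), inpos(d,d), inpos(d,e), inpos(e,a), inpos(e,b), inpos(e,d), inpos(e,e), inpos(e,f), inpos(f,a), inpos(f,b), inpos(f,d), inpos(f,e), inpos(f,f)}  (41 atoms)
goal ⊆ F2  ⇒  h_max = 2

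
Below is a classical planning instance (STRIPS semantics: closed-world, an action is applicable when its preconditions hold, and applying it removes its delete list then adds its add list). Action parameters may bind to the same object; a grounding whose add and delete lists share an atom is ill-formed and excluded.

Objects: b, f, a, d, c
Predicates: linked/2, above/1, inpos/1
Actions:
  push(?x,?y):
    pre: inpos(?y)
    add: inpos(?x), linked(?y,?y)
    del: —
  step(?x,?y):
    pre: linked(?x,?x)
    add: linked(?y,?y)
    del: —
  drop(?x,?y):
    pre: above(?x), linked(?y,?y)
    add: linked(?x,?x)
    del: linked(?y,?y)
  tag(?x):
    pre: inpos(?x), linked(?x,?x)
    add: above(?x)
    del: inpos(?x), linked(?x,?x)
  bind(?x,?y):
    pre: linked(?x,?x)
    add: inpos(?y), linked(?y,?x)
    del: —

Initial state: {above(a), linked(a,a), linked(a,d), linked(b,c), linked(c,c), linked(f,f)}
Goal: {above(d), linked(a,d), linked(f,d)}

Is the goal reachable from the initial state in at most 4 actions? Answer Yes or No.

1. step(f,d)  →  {above(a), linked(a,a), linked(a,d), linked(b,c), linked(c,c), linked(d,d), linked(f,f)}
2. bind(f,d)  →  {above(a), inpos(d), linked(a,a), linked(a,d), linked(b,c), linked(c,c), linked(d,d), linked(d,f), linked(f,f)}
3. bind(d,f)  →  {above(a), inpos(d), inpos(f), linked(a,a), linked(a,d), linked(b,c), linked(c,c), linked(d,d), linked(d,f), linked(f,d), linked(f,f)}
4. tag(d)  →  {above(a), above(d), inpos(f), linked(a,a), linked(a,d), linked(b,c), linked(c,c), linked(d,f), linked(f,d), linked(f,f)}
optimal plan length = 4; 4 ≤ 4

Yes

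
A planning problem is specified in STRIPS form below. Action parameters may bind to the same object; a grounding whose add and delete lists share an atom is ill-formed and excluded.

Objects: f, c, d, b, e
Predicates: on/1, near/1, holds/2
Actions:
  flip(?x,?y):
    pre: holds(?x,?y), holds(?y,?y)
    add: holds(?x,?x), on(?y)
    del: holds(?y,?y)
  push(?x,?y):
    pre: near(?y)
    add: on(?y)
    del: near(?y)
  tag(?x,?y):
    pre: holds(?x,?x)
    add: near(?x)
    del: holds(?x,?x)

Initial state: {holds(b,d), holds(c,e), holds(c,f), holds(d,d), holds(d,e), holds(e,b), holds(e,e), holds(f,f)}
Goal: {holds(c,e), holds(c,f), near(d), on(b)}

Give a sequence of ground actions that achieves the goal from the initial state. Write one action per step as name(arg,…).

flip(b,d); flip(d,e); flip(e,b); tag(d,f)

1. flip(b,d)  →  {holds(b,b), holds(b,d), holds(c,e), holds(c,f), holds(d,e), holds(e,b), holds(e,e), holds(f,f), on(d)}
2. flip(d,e)  →  {holds(b,b), holds(b,d), holds(c,e), holds(c,f), holds(d,d), holds(d,e), holds(e,b), holds(f,f), on(d), on(e)}
3. flip(e,b)  →  {holds(b,d), holds(c,e), holds(c,f), holds(d,d), holds(d,e), holds(e,b), holds(e,e), holds(f,f), on(b), on(d), on(e)}
4. tag(d,f)  →  {holds(b,d), holds(c,e), holds(c,f), holds(d,e), holds(e,b), holds(e,e), holds(f,f), near(d), on(b), on(d), on(e)}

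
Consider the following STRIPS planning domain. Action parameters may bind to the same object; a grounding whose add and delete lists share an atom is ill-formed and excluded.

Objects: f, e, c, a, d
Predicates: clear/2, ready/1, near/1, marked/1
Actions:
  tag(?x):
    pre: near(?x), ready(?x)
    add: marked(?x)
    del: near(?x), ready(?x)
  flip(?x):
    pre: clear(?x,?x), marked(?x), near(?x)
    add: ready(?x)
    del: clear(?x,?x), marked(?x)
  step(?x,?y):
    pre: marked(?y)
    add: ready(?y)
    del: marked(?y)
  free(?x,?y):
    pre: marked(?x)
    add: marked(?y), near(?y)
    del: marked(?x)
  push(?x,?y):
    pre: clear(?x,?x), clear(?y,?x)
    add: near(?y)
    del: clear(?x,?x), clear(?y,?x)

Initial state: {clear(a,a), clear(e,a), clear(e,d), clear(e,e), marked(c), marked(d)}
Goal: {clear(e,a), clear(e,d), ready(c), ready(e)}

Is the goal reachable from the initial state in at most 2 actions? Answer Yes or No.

No

1. step(f,c)  →  {clear(a,a), clear(e,a), clear(e,d), clear(e,e), marked(d), ready(c)}
2. free(d,e)  →  {clear(a,a), clear(e,a), clear(e,d), clear(e,e), marked(e), near(e), ready(c)}
3. flip(e)  →  {clear(a,a), clear(e,a), clear(e,d), near(e), ready(c), ready(e)}
optimal plan length = 3; 3 > 2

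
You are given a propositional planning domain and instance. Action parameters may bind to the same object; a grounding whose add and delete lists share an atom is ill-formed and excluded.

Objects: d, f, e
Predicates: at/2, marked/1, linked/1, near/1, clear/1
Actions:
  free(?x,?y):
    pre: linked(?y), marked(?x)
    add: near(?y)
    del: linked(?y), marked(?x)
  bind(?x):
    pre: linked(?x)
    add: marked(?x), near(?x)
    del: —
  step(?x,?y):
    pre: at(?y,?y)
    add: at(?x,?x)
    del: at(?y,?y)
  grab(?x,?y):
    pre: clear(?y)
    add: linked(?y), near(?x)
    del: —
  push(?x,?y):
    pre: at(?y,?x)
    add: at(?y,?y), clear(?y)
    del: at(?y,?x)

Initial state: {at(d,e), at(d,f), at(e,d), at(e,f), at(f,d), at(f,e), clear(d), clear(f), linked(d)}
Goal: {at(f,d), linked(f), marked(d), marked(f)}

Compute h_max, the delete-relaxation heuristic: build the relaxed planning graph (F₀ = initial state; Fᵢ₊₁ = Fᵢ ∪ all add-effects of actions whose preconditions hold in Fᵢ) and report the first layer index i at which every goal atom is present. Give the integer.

F0 = init (9 atoms)
F1 = F0 ∪ {at(d,d), at(e,e), at(f,f), clear(e), linked(f), marked(d), near(d), near(e), near(f)}  (18 atoms)
F2 = F1 ∪ {linked(e), marked(f)}  (20 atoms)
goal ⊆ F2  ⇒  h_max = 2

2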